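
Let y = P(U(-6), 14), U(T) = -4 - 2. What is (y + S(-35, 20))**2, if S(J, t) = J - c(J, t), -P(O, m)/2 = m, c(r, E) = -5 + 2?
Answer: 3600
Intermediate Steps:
c(r, E) = -3
U(T) = -6
P(O, m) = -2*m
S(J, t) = 3 + J (S(J, t) = J - 1*(-3) = J + 3 = 3 + J)
y = -28 (y = -2*14 = -28)
(y + S(-35, 20))**2 = (-28 + (3 - 35))**2 = (-28 - 32)**2 = (-60)**2 = 3600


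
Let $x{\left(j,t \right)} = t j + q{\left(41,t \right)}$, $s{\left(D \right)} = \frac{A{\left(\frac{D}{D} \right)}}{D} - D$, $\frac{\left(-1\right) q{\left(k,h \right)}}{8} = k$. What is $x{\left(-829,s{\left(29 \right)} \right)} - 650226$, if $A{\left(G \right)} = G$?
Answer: $- \frac{18169706}{29} \approx -6.2654 \cdot 10^{5}$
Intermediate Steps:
$q{\left(k,h \right)} = - 8 k$
$s{\left(D \right)} = \frac{1}{D} - D$ ($s{\left(D \right)} = \frac{D \frac{1}{D}}{D} - D = 1 \frac{1}{D} - D = \frac{1}{D} - D$)
$x{\left(j,t \right)} = -328 + j t$ ($x{\left(j,t \right)} = t j - 328 = j t - 328 = -328 + j t$)
$x{\left(-829,s{\left(29 \right)} \right)} - 650226 = \left(-328 - 829 \left(\frac{1}{29} - 29\right)\right) - 650226 = \left(-328 - - \frac{696360}{29}\right) - 650226 = \left(-328 + \frac{696360}{29}\right) - 650226 = \frac{686848}{29} - 650226 = - \frac{18169706}{29}$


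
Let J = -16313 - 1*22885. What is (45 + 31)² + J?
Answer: -33422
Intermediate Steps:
J = -39198 (J = -16313 - 22885 = -39198)
(45 + 31)² + J = (45 + 31)² - 39198 = 76² - 39198 = 5776 - 39198 = -33422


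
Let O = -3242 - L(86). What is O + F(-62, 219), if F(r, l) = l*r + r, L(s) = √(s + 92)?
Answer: -16882 - √178 ≈ -16895.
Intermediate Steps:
L(s) = √(92 + s)
F(r, l) = r + l*r
O = -3242 - √178 (O = -3242 - √(92 + 86) = -3242 - √178 ≈ -3255.3)
O + F(-62, 219) = (-3242 - √178) - 62*(1 + 219) = (-3242 - √178) - 62*220 = (-3242 - √178) - 13640 = -16882 - √178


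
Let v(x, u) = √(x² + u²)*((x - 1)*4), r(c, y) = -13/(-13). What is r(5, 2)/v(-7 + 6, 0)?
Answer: -⅛ ≈ -0.12500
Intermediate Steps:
r(c, y) = 1 (r(c, y) = -13*(-1/13) = 1)
v(x, u) = √(u² + x²)*(-4 + 4*x) (v(x, u) = √(u² + x²)*((-1 + x)*4) = √(u² + x²)*(-4 + 4*x))
r(5, 2)/v(-7 + 6, 0) = 1/(4*√(0² + (-7 + 6)²)*(-1 + (-7 + 6))) = 1/(4*√(0 + (-1)²)*(-1 - 1)) = 1/(4*√(0 + 1)*(-2)) = 1/(4*√1*(-2)) = 1/(4*1*(-2)) = 1/(-8) = 1*(-⅛) = -⅛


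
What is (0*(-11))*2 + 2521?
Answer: 2521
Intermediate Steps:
(0*(-11))*2 + 2521 = 0*2 + 2521 = 0 + 2521 = 2521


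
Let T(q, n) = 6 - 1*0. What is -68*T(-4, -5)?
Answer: -408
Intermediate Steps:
T(q, n) = 6 (T(q, n) = 6 + 0 = 6)
-68*T(-4, -5) = -68*6 = -408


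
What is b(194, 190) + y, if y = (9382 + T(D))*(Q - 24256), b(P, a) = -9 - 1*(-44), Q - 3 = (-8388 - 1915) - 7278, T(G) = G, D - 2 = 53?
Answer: -394787423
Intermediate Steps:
D = 55 (D = 2 + 53 = 55)
Q = -17578 (Q = 3 + ((-8388 - 1915) - 7278) = 3 + (-10303 - 7278) = 3 - 17581 = -17578)
b(P, a) = 35 (b(P, a) = -9 + 44 = 35)
y = -394787458 (y = (9382 + 55)*(-17578 - 24256) = 9437*(-41834) = -394787458)
b(194, 190) + y = 35 - 394787458 = -394787423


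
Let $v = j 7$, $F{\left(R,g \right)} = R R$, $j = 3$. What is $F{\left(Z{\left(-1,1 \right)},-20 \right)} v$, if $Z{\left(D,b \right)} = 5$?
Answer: $525$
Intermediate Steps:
$F{\left(R,g \right)} = R^{2}$
$v = 21$ ($v = 3 \cdot 7 = 21$)
$F{\left(Z{\left(-1,1 \right)},-20 \right)} v = 5^{2} \cdot 21 = 25 \cdot 21 = 525$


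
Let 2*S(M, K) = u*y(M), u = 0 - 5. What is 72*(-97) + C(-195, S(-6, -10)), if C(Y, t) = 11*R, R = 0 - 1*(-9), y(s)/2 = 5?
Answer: -6885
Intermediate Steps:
y(s) = 10 (y(s) = 2*5 = 10)
R = 9 (R = 0 + 9 = 9)
u = -5
S(M, K) = -25 (S(M, K) = (-5*10)/2 = (1/2)*(-50) = -25)
C(Y, t) = 99 (C(Y, t) = 11*9 = 99)
72*(-97) + C(-195, S(-6, -10)) = 72*(-97) + 99 = -6984 + 99 = -6885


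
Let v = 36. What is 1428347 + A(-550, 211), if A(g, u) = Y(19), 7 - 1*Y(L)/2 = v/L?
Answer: 27138787/19 ≈ 1.4284e+6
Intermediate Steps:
Y(L) = 14 - 72/L
A(g, u) = 194/19 (A(g, u) = 14 - 72/19 = 194/19)
1428347 + A(-550, 211) = 1428347 + 194/19 = 27138787/19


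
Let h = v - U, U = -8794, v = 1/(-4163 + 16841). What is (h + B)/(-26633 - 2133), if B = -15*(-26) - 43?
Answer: -115889599/364695348 ≈ -0.31777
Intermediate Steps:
B = 347 (B = 390 - 43 = 347)
v = 1/12678 ≈ 7.8877e-5
h = 111490333/12678 (h = 1/12678 - 1*(-8794) = 1/12678 + 8794 = 111490333/12678 ≈ 8794.0)
(h + B)/(-26633 - 2133) = (111490333/12678 + 347)/(-26633 - 2133) = (115889599/12678)/(-28766) = (115889599/12678)*(-1/28766) = -115889599/364695348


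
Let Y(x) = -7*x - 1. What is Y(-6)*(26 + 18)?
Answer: 1804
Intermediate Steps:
Y(x) = -1 - 7*x
Y(-6)*(26 + 18) = (-1 - 7*(-6))*(26 + 18) = (-1 + 42)*44 = 41*44 = 1804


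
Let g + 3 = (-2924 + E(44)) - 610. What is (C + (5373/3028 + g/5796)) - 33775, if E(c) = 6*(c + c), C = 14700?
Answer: -6973952353/365631 ≈ -19074.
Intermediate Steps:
E(c) = 12*c (E(c) = 6*(2*c) = 12*c)
g = -3009 (g = -3 + ((-2924 + 12*44) - 610) = -3 + ((-2924 + 528) - 610) = -3 + (-2396 - 610) = -3 - 3006 = -3009)
(C + (5373/3028 + g/5796)) - 33775 = (14700 + (5373/3028 - 3009/5796)) - 33775 = (14700 + (5373*(1/3028) - 3009*1/5796)) - 33775 = (14700 + (5373/3028 - 1003/1932)) - 33775 = (14700 + 458972/365631) - 33775 = 5375234672/365631 - 33775 = -6973952353/365631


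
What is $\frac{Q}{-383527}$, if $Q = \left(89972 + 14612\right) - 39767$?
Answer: $- \frac{64817}{383527} \approx -0.169$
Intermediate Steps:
$Q = 64817$ ($Q = 104584 - 39767 = 64817$)
$\frac{Q}{-383527} = \frac{64817}{-383527} = 64817 \left(- \frac{1}{383527}\right) = - \frac{64817}{383527}$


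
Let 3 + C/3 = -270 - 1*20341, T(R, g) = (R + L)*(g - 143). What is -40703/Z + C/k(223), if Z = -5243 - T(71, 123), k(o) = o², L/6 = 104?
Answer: -2559485681/430503953 ≈ -5.9453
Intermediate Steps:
L = 624 (L = 6*104 = 624)
T(R, g) = (-143 + g)*(624 + R) (T(R, g) = (R + 624)*(g - 143) = (624 + R)*(-143 + g) = (-143 + g)*(624 + R))
C = -61842 (C = -9 + 3*(-270 - 1*20341) = -9 + 3*(-270 - 20341) = -9 + 3*(-20611) = -9 - 61833 = -61842)
Z = 8657 (Z = -5243 - (-89232 - 143*71 + 624*123 + 71*123) = -5243 - (-89232 - 10153 + 76752 + 8733) = -5243 - 1*(-13900) = -5243 + 13900 = 8657)
-40703/Z + C/k(223) = -40703/8657 - 61842/(223²) = -40703*1/8657 - 61842/49729 = -40703/8657 - 61842*1/49729 = -40703/8657 - 61842/49729 = -2559485681/430503953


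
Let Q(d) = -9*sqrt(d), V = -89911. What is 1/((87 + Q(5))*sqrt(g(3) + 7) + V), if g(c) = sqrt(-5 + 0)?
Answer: -1/(89911 - 3*sqrt(7 + I*sqrt(5))*(29 - 3*sqrt(5))) ≈ -1.1144e-5 - 3.4669e-9*I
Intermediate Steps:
g(c) = I*sqrt(5) (g(c) = sqrt(-5) = I*sqrt(5))
1/((87 + Q(5))*sqrt(g(3) + 7) + V) = 1/((87 - 9*sqrt(5))*sqrt(I*sqrt(5) + 7) - 89911) = 1/((87 - 9*sqrt(5))*sqrt(7 + I*sqrt(5)) - 89911) = 1/(sqrt(7 + I*sqrt(5))*(87 - 9*sqrt(5)) - 89911) = 1/(-89911 + sqrt(7 + I*sqrt(5))*(87 - 9*sqrt(5)))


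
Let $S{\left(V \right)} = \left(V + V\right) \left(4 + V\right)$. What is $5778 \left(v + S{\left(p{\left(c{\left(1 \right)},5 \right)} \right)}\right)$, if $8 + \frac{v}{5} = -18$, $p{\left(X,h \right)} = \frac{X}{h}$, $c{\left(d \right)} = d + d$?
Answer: $- \frac{18270036}{25} \approx -7.308 \cdot 10^{5}$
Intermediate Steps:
$c{\left(d \right)} = 2 d$
$S{\left(V \right)} = 2 V \left(4 + V\right)$
$v = -130$ ($v = -40 + 5 \left(-18\right) = -40 - 90 = -130$)
$5778 \left(v + S{\left(p{\left(c{\left(1 \right)},5 \right)} \right)}\right) = 5778 \left(-130 + 2 \frac{2 \cdot 1}{5} \left(4 + \frac{2 \cdot 1}{5}\right)\right) = 5778 \left(-130 + 2 \cdot 2 \cdot \frac{1}{5} \left(4 + 2 \cdot \frac{1}{5}\right)\right) = 5778 \left(-130 + 2 \cdot \frac{2}{5} \left(4 + \frac{2}{5}\right)\right) = 5778 \left(-130 + 2 \cdot \frac{2}{5} \cdot \frac{22}{5}\right) = 5778 \left(-130 + \frac{88}{25}\right) = 5778 \left(- \frac{3162}{25}\right) = - \frac{18270036}{25}$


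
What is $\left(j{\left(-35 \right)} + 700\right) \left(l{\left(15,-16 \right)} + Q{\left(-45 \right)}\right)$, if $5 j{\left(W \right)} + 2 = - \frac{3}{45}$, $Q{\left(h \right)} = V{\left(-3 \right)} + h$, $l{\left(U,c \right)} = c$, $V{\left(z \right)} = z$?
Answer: $- \frac{3358016}{75} \approx -44774.0$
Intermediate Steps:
$Q{\left(h \right)} = -3 + h$
$j{\left(W \right)} = - \frac{31}{75}$ ($j{\left(W \right)} = - \frac{2}{5} + \frac{\left(-3\right) \frac{1}{45}}{5} = - \frac{2}{5} + \frac{1}{5} \left(- \frac{1}{15}\right) = - \frac{2}{5} - \frac{1}{75} = - \frac{31}{75}$)
$\left(j{\left(-35 \right)} + 700\right) \left(l{\left(15,-16 \right)} + Q{\left(-45 \right)}\right) = \left(- \frac{31}{75} + 700\right) \left(-16 - 48\right) = \frac{52469 \left(-16 - 48\right)}{75} = \frac{52469}{75} \left(-64\right) = - \frac{3358016}{75}$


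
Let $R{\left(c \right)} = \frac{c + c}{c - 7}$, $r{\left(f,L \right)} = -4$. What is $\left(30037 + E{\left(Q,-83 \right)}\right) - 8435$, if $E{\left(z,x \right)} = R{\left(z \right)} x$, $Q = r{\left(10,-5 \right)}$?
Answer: $\frac{236958}{11} \approx 21542.0$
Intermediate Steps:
$Q = -4$
$R{\left(c \right)} = \frac{2 c}{-7 + c}$
$E{\left(z,x \right)} = \frac{2 x z}{-7 + z}$ ($E{\left(z,x \right)} = \frac{2 z}{-7 + z} x = \frac{2 x z}{-7 + z}$)
$\left(30037 + E{\left(Q,-83 \right)}\right) - 8435 = \left(30037 + 2 \left(-83\right) \left(-4\right) \frac{1}{-7 - 4}\right) - 8435 = \left(30037 + 2 \left(-83\right) \left(-4\right) \frac{1}{-11}\right) - 8435 = \left(30037 + 2 \left(-83\right) \left(-4\right) \left(- \frac{1}{11}\right)\right) - 8435 = \left(30037 - \frac{664}{11}\right) - 8435 = \frac{329743}{11} - 8435 = \frac{236958}{11}$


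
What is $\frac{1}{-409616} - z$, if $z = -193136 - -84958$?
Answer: $\frac{44311439647}{409616} \approx 1.0818 \cdot 10^{5}$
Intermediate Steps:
$z = -108178$ ($z = -193136 + 84958 = -108178$)
$\frac{1}{-409616} - z = \frac{1}{-409616} - -108178 = - \frac{1}{409616} + 108178 = \frac{44311439647}{409616}$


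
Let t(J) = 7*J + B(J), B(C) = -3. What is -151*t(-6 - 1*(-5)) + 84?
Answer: 1594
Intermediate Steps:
t(J) = -3 + 7*J (t(J) = 7*J - 3 = -3 + 7*J)
-151*t(-6 - 1*(-5)) + 84 = -151*(-3 + 7*(-6 - 1*(-5))) + 84 = -151*(-3 + 7*(-6 + 5)) + 84 = -151*(-3 + 7*(-1)) + 84 = -151*(-3 - 7) + 84 = -151*(-10) + 84 = 1510 + 84 = 1594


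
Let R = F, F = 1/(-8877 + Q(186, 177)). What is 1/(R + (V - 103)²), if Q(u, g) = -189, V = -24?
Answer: 9066/146225513 ≈ 6.2000e-5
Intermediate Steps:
F = -1/9066 (F = 1/(-8877 - 189) = 1/(-9066) = -1/9066 ≈ -0.00011030)
R = -1/9066 ≈ -0.00011030
1/(R + (V - 103)²) = 1/(-1/9066 + (-24 - 103)²) = 1/(-1/9066 + (-127)²) = 1/(-1/9066 + 16129) = 1/(146225513/9066) = 9066/146225513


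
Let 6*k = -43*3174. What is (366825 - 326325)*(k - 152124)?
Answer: -7082275500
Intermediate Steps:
k = -22747 (k = (-43*3174)/6 = (⅙)*(-136482) = -22747)
(366825 - 326325)*(k - 152124) = (366825 - 326325)*(-22747 - 152124) = 40500*(-174871) = -7082275500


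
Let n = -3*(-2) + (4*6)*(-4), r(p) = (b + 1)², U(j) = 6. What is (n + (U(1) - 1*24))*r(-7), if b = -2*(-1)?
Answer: -972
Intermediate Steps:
b = 2
r(p) = 9 (r(p) = (2 + 1)² = 3² = 9)
n = -90 (n = 6 + 24*(-4) = 6 - 96 = -90)
(n + (U(1) - 1*24))*r(-7) = (-90 + (6 - 1*24))*9 = (-90 + (6 - 24))*9 = (-90 - 18)*9 = -108*9 = -972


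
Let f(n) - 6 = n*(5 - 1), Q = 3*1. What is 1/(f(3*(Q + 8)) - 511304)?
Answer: -1/511166 ≈ -1.9563e-6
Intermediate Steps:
Q = 3
f(n) = 6 + 4*n (f(n) = 6 + n*(5 - 1) = 6 + n*4 = 6 + 4*n)
1/(f(3*(Q + 8)) - 511304) = 1/((6 + 4*(3*(3 + 8))) - 511304) = 1/((6 + 4*(3*11)) - 511304) = 1/((6 + 4*33) - 511304) = 1/((6 + 132) - 511304) = 1/(138 - 511304) = 1/(-511166) = -1/511166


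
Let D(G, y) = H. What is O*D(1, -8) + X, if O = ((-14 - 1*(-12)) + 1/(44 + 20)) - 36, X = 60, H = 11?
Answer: -22901/64 ≈ -357.83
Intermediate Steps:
D(G, y) = 11
O = -2431/64 (O = ((-14 + 12) + 1/64) - 36 = (-2 + 1/64) - 36 = -127/64 - 36 = -2431/64 ≈ -37.984)
O*D(1, -8) + X = -2431/64*11 + 60 = -26741/64 + 60 = -22901/64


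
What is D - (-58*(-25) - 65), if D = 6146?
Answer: 4761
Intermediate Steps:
D - (-58*(-25) - 65) = 6146 - (-58*(-25) - 65) = 6146 - (1450 - 65) = 6146 - 1*1385 = 6146 - 1385 = 4761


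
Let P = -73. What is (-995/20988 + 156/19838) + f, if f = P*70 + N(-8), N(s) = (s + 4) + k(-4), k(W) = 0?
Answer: -81895431473/16013844 ≈ -5114.0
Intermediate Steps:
N(s) = 4 + s (N(s) = (s + 4) + 0 = (4 + s) + 0 = 4 + s)
f = -5114 (f = -73*70 + (4 - 8) = -5110 - 4 = -5114)
(-995/20988 + 156/19838) + f = (-995/20988 + 156/19838) - 5114 = (-995*1/20988 + 156*(1/19838)) - 5114 = (-995/20988 + 6/763) - 5114 = -633257/16013844 - 5114 = -81895431473/16013844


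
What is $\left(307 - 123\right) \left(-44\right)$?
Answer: $-8096$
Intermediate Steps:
$\left(307 - 123\right) \left(-44\right) = 184 \left(-44\right) = -8096$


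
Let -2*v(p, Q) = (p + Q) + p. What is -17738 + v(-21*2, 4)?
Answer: -17698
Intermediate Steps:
v(p, Q) = -p - Q/2 (v(p, Q) = -((p + Q) + p)/2 = -((Q + p) + p)/2 = -(Q + 2*p)/2 = -p - Q/2)
-17738 + v(-21*2, 4) = -17738 + (-(-21)*2 - ½*4) = -17738 + (-1*(-42) - 2) = -17738 + (42 - 2) = -17738 + 40 = -17698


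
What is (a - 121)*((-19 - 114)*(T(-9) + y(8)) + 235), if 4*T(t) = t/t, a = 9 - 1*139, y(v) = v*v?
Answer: 8343491/4 ≈ 2.0859e+6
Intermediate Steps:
y(v) = v**2
a = -130 (a = 9 - 139 = -130)
T(t) = 1/4 (T(t) = (t/t)/4 = (1/4)*1 = 1/4)
(a - 121)*((-19 - 114)*(T(-9) + y(8)) + 235) = (-130 - 121)*((-19 - 114)*(1/4 + 8**2) + 235) = -251*(-133*(1/4 + 64) + 235) = -251*(-133*257/4 + 235) = -251*(-34181/4 + 235) = -251*(-33241/4) = 8343491/4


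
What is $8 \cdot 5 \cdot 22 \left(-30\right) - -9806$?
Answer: $-16594$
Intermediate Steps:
$8 \cdot 5 \cdot 22 \left(-30\right) - -9806 = 40 \cdot 22 \left(-30\right) + 9806 = 880 \left(-30\right) + 9806 = -26400 + 9806 = -16594$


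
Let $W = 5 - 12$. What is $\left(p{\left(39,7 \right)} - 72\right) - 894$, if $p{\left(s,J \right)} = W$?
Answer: $-973$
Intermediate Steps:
$W = -7$ ($W = 5 - 12 = -7$)
$p{\left(s,J \right)} = -7$
$\left(p{\left(39,7 \right)} - 72\right) - 894 = \left(-7 - 72\right) - 894 = -79 - 894 = -973$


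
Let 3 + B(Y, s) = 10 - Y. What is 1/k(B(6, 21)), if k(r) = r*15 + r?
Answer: 1/16 ≈ 0.062500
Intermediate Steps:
B(Y, s) = 7 - Y (B(Y, s) = -3 + (10 - Y) = 7 - Y)
k(r) = 16*r (k(r) = 15*r + r = 16*r)
1/k(B(6, 21)) = 1/(16*(7 - 1*6)) = 1/(16*(7 - 6)) = 1/(16*1) = 1/16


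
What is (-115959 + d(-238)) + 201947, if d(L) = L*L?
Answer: 142632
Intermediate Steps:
d(L) = L²
(-115959 + d(-238)) + 201947 = (-115959 + (-238)²) + 201947 = (-115959 + 56644) + 201947 = -59315 + 201947 = 142632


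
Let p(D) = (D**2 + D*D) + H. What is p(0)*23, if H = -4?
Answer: -92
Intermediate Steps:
p(D) = -4 + 2*D**2 (p(D) = (D**2 + D*D) - 4 = (D**2 + D**2) - 4 = 2*D**2 - 4 = -4 + 2*D**2)
p(0)*23 = (-4 + 2*0**2)*23 = (-4 + 2*0)*23 = (-4 + 0)*23 = -4*23 = -92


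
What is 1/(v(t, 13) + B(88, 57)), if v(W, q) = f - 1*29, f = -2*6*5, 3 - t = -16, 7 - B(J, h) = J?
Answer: -1/170 ≈ -0.0058824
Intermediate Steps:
B(J, h) = 7 - J
t = 19 (t = 3 - 1*(-16) = 3 + 16 = 19)
f = -60 (f = -12*5 = -60)
v(W, q) = -89 (v(W, q) = -60 - 1*29 = -60 - 29 = -89)
1/(v(t, 13) + B(88, 57)) = 1/(-89 + (7 - 1*88)) = 1/(-89 + (7 - 88)) = 1/(-89 - 81) = 1/(-170) = -1/170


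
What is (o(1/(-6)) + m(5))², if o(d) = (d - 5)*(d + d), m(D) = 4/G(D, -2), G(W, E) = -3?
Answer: 49/324 ≈ 0.15123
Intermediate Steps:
m(D) = -4/3 (m(D) = 4/(-3) = 4*(-⅓) = -4/3)
o(d) = 2*d*(-5 + d) (o(d) = (-5 + d)*(2*d) = 2*d*(-5 + d))
(o(1/(-6)) + m(5))² = (2*(-5 + 1/(-6))/(-6) - 4/3)² = (2*(-⅙)*(-5 - ⅙) - 4/3)² = (2*(-⅙)*(-31/6) - 4/3)² = (31/18 - 4/3)² = (7/18)² = 49/324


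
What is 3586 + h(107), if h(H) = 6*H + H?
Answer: 4335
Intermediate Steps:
h(H) = 7*H
3586 + h(107) = 3586 + 7*107 = 3586 + 749 = 4335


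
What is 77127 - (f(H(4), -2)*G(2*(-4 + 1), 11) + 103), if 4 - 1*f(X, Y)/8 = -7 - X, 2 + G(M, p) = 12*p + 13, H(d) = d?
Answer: 59864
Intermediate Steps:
G(M, p) = 11 + 12*p (G(M, p) = -2 + (12*p + 13) = -2 + (13 + 12*p) = 11 + 12*p)
f(X, Y) = 88 + 8*X (f(X, Y) = 32 - 8*(-7 - X) = 32 + (56 + 8*X) = 88 + 8*X)
77127 - (f(H(4), -2)*G(2*(-4 + 1), 11) + 103) = 77127 - ((88 + 8*4)*(11 + 12*11) + 103) = 77127 - ((88 + 32)*(11 + 132) + 103) = 77127 - (120*143 + 103) = 77127 - (17160 + 103) = 77127 - 1*17263 = 77127 - 17263 = 59864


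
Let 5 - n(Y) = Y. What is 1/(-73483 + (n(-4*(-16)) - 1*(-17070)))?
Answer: -1/56472 ≈ -1.7708e-5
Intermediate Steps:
n(Y) = 5 - Y
1/(-73483 + (n(-4*(-16)) - 1*(-17070))) = 1/(-73483 + ((5 - (-4)*(-16)) - 1*(-17070))) = 1/(-73483 + ((5 - 1*64) + 17070)) = 1/(-73483 + ((5 - 64) + 17070)) = 1/(-73483 + (-59 + 17070)) = 1/(-73483 + 17011) = 1/(-56472) = -1/56472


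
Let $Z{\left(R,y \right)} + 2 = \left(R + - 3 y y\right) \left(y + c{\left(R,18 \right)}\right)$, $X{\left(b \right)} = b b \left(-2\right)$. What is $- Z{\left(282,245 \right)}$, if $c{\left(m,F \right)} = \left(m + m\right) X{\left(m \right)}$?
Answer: $-16127940374809$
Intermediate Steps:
$X{\left(b \right)} = - 2 b^{2}$ ($X{\left(b \right)} = b^{2} \left(-2\right) = - 2 b^{2}$)
$c{\left(m,F \right)} = - 4 m^{3}$ ($c{\left(m,F \right)} = \left(m + m\right) \left(- 2 m^{2}\right) = 2 m \left(- 2 m^{2}\right) = - 4 m^{3}$)
$Z{\left(R,y \right)} = -2 + \left(R - 3 y^{2}\right) \left(y - 4 R^{3}\right)$ ($Z{\left(R,y \right)} = -2 + \left(R + - 3 y y\right) \left(y - 4 R^{3}\right) = -2 + \left(R - 3 y^{2}\right) \left(y - 4 R^{3}\right)$)
$- Z{\left(282,245 \right)} = - (-2 - 4 \cdot 282^{4} - 3 \cdot 245^{3} + 282 \cdot 245 + 12 \cdot 282^{3} \cdot 245^{2}) = - (-2 - 25296266304 - 44118375 + 69090 + 12 \cdot 22425768 \cdot 60025) = - (-2 - 25296266304 - 44118375 + 69090 + 16153280690400) = \left(-1\right) 16127940374809 = -16127940374809$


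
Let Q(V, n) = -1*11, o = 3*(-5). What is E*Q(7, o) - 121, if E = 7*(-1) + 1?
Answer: -55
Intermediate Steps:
o = -15
Q(V, n) = -11
E = -6 (E = -7 + 1 = -6)
E*Q(7, o) - 121 = -6*(-11) - 121 = 66 - 121 = -55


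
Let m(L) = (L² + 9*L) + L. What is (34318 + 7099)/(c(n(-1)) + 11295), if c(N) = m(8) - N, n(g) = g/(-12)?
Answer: 497004/137267 ≈ 3.6207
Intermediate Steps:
n(g) = -g/12 (n(g) = g*(-1/12) = -g/12)
m(L) = L² + 10*L
c(N) = 144 - N (c(N) = 8*(10 + 8) - N = 8*18 - N = 144 - N)
(34318 + 7099)/(c(n(-1)) + 11295) = (34318 + 7099)/((144 - (-1)*(-1)/12) + 11295) = 41417/((144 - 1*1/12) + 11295) = 41417/((144 - 1/12) + 11295) = 41417/(1727/12 + 11295) = 41417/(137267/12) = 41417*(12/137267) = 497004/137267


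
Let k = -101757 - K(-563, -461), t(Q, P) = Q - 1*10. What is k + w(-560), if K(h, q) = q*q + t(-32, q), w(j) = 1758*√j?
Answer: -314236 + 7032*I*√35 ≈ -3.1424e+5 + 41602.0*I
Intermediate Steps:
t(Q, P) = -10 + Q (t(Q, P) = Q - 10 = -10 + Q)
K(h, q) = -42 + q² (K(h, q) = q*q + (-10 - 32) = q² - 42 = -42 + q²)
k = -314236 (k = -101757 - (-42 + (-461)²) = -101757 - (-42 + 212521) = -101757 - 1*212479 = -101757 - 212479 = -314236)
k + w(-560) = -314236 + 1758*√(-560) = -314236 + 1758*(4*I*√35) = -314236 + 7032*I*√35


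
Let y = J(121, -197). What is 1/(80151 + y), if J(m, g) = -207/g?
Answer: 197/15789954 ≈ 1.2476e-5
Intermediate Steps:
y = 207/197 (y = -207/(-197) = -207*(-1/197) = 207/197 ≈ 1.0508)
1/(80151 + y) = 1/(80151 + 207/197) = 1/(15789954/197) = 197/15789954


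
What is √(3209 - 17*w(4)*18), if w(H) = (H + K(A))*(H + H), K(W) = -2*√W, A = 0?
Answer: I*√6583 ≈ 81.136*I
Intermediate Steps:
w(H) = 2*H² (w(H) = (H - 2*√0)*(H + H) = (H - 2*0)*(2*H) = (H + 0)*(2*H) = H*(2*H) = 2*H²)
√(3209 - 17*w(4)*18) = √(3209 - 34*4²*18) = √(3209 - 34*16*18) = √(3209 - 17*32*18) = √(3209 - 544*18) = √(3209 - 9792) = √(-6583) = I*√6583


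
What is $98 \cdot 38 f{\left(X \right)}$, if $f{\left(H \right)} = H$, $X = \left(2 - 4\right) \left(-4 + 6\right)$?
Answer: $-14896$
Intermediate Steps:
$X = -4$ ($X = \left(-2\right) 2 = -4$)
$98 \cdot 38 f{\left(X \right)} = 98 \cdot 38 \left(-4\right) = 3724 \left(-4\right) = -14896$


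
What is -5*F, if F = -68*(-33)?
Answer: -11220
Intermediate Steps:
F = 2244
-5*F = -5*2244 = -11220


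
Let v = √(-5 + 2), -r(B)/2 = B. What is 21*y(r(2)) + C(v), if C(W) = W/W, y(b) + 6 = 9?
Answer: 64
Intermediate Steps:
r(B) = -2*B
v = I*√3 (v = √(-3) = I*√3 ≈ 1.732*I)
y(b) = 3 (y(b) = -6 + 9 = 3)
C(W) = 1
21*y(r(2)) + C(v) = 21*3 + 1 = 63 + 1 = 64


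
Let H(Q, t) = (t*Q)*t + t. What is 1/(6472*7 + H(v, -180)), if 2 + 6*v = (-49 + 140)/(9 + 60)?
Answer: 23/953252 ≈ 2.4128e-5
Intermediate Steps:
v = -47/414 (v = -1/3 + ((-49 + 140)/(9 + 60))/6 = -1/3 + (91/69)/6 = -1/3 + (91*(1/69))/6 = -1/3 + (1/6)*(91/69) = -1/3 + 91/414 = -47/414 ≈ -0.11353)
H(Q, t) = t + Q*t**2 (H(Q, t) = (Q*t)*t + t = Q*t**2 + t = t + Q*t**2)
1/(6472*7 + H(v, -180)) = 1/(6472*7 - 180*(1 - 47/414*(-180))) = 1/(45304 - 180*(1 + 470/23)) = 1/(45304 - 180*493/23) = 1/(45304 - 88740/23) = 1/(953252/23) = 23/953252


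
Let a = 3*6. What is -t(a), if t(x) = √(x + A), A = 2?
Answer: -2*√5 ≈ -4.4721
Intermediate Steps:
a = 18
t(x) = √(2 + x) (t(x) = √(x + 2) = √(2 + x))
-t(a) = -√(2 + 18) = -√20 = -2*√5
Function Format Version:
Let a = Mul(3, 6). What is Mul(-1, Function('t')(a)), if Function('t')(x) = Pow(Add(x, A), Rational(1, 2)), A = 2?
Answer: Mul(-2, Pow(5, Rational(1, 2))) ≈ -4.4721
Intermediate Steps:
a = 18
Function('t')(x) = Pow(Add(2, x), Rational(1, 2)) (Function('t')(x) = Pow(Add(x, 2), Rational(1, 2)) = Pow(Add(2, x), Rational(1, 2)))
Mul(-1, Function('t')(a)) = Mul(-1, Pow(Add(2, 18), Rational(1, 2))) = Mul(-1, Pow(20, Rational(1, 2))) = Mul(-1, Mul(2, Pow(5, Rational(1, 2)))) = Mul(-2, Pow(5, Rational(1, 2)))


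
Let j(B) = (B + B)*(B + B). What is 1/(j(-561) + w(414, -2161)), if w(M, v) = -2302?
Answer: 1/1256582 ≈ 7.9581e-7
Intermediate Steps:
j(B) = 4*B² (j(B) = (2*B)*(2*B) = 4*B²)
1/(j(-561) + w(414, -2161)) = 1/(4*(-561)² - 2302) = 1/(4*314721 - 2302) = 1/(1258884 - 2302) = 1/1256582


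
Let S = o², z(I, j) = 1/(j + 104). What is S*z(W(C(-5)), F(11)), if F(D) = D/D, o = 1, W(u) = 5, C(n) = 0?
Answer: 1/105 ≈ 0.0095238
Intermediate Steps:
F(D) = 1
z(I, j) = 1/(104 + j)
S = 1 (S = 1² = 1)
S*z(W(C(-5)), F(11)) = 1/(104 + 1) = 1/105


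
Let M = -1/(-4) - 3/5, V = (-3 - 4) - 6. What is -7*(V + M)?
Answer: 1869/20 ≈ 93.450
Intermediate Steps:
V = -13 (V = -7 - 6 = -13)
M = -7/20 (M = -1*(-¼) - 3*⅕ = ¼ - ⅗ = -7/20 ≈ -0.35000)
-7*(V + M) = -7*(-13 - 7/20) = -7*(-267/20) = 1869/20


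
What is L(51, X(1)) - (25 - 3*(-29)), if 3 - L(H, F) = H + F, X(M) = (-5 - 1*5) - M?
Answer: -149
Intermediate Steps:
X(M) = -10 - M (X(M) = (-5 - 5) - M = -10 - M)
L(H, F) = 3 - F - H (L(H, F) = 3 - (H + F) = 3 - (F + H) = 3 + (-F - H) = 3 - F - H)
L(51, X(1)) - (25 - 3*(-29)) = (3 - (-10 - 1*1) - 1*51) - (25 - 3*(-29)) = (3 - (-10 - 1) - 51) - (25 + 87) = (3 - 1*(-11) - 51) - 1*112 = (3 + 11 - 51) - 112 = -37 - 112 = -149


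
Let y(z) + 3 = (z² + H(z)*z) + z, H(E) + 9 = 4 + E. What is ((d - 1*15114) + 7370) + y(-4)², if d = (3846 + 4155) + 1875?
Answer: 4157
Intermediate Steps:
d = 9876 (d = 8001 + 1875 = 9876)
H(E) = -5 + E (H(E) = -9 + (4 + E) = -5 + E)
y(z) = -3 + z + z² + z*(-5 + z) (y(z) = -3 + ((z² + (-5 + z)*z) + z) = -3 + ((z² + z*(-5 + z)) + z) = -3 + (z + z² + z*(-5 + z)) = -3 + z + z² + z*(-5 + z))
((d - 1*15114) + 7370) + y(-4)² = ((9876 - 1*15114) + 7370) + (-3 - 4*(-4) + 2*(-4)²)² = ((9876 - 15114) + 7370) + (-3 + 16 + 2*16)² = (-5238 + 7370) + (-3 + 16 + 32)² = 2132 + 45² = 2132 + 2025 = 4157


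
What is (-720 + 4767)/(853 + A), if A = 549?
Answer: 4047/1402 ≈ 2.8866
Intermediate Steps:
(-720 + 4767)/(853 + A) = (-720 + 4767)/(853 + 549) = 4047/1402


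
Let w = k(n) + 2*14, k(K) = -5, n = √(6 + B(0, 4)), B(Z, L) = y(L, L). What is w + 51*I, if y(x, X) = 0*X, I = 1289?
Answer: 65762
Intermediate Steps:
y(x, X) = 0
B(Z, L) = 0
n = √6 (n = √(6 + 0) = √6 ≈ 2.4495)
w = 23 (w = -5 + 2*14 = -5 + 28 = 23)
w + 51*I = 23 + 51*1289 = 23 + 65739 = 65762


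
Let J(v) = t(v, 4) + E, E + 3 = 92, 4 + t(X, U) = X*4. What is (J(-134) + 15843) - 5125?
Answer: 10267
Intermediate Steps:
t(X, U) = -4 + 4*X (t(X, U) = -4 + X*4 = -4 + 4*X)
E = 89 (E = -3 + 92 = 89)
J(v) = 85 + 4*v (J(v) = (-4 + 4*v) + 89 = 85 + 4*v)
(J(-134) + 15843) - 5125 = ((85 + 4*(-134)) + 15843) - 5125 = ((85 - 536) + 15843) - 5125 = (-451 + 15843) - 5125 = 15392 - 5125 = 10267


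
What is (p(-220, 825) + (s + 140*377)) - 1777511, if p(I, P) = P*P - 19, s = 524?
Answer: -1043601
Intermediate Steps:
p(I, P) = -19 + P² (p(I, P) = P² - 19 = -19 + P²)
(p(-220, 825) + (s + 140*377)) - 1777511 = ((-19 + 825²) + (524 + 140*377)) - 1777511 = ((-19 + 680625) + (524 + 52780)) - 1777511 = (680606 + 53304) - 1777511 = 733910 - 1777511 = -1043601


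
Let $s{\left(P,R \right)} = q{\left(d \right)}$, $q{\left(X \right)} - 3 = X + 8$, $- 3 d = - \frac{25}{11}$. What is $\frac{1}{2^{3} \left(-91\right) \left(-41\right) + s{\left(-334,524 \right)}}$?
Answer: $\frac{33}{985372} \approx 3.349 \cdot 10^{-5}$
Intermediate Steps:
$d = \frac{25}{33}$ ($d = - \frac{\left(-25\right) \frac{1}{11}}{3} = \left(- \frac{1}{3}\right) \left(- \frac{25}{11}\right) = \frac{25}{33} \approx 0.75758$)
$q{\left(X \right)} = 11 + X$ ($q{\left(X \right)} = 3 + \left(X + 8\right) = 3 + \left(8 + X\right) = 11 + X$)
$s{\left(P,R \right)} = \frac{388}{33}$ ($s{\left(P,R \right)} = 11 + \frac{25}{33} = \frac{388}{33}$)
$\frac{1}{2^{3} \left(-91\right) \left(-41\right) + s{\left(-334,524 \right)}} = \frac{1}{2^{3} \left(-91\right) \left(-41\right) + \frac{388}{33}} = \frac{1}{8 \left(-91\right) \left(-41\right) + \frac{388}{33}} = \frac{1}{\left(-728\right) \left(-41\right) + \frac{388}{33}} = \frac{1}{29848 + \frac{388}{33}} = \frac{1}{\frac{985372}{33}} = \frac{33}{985372}$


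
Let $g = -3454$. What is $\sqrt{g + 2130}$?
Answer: $2 i \sqrt{331} \approx 36.387 i$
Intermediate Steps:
$\sqrt{g + 2130} = \sqrt{-3454 + 2130} = \sqrt{-1324} = 2 i \sqrt{331}$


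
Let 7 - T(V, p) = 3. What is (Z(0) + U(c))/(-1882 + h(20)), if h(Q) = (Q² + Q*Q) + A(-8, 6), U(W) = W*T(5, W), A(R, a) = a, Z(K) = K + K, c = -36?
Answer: 36/269 ≈ 0.13383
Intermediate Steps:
T(V, p) = 4 (T(V, p) = 7 - 1*3 = 7 - 3 = 4)
Z(K) = 2*K
U(W) = 4*W (U(W) = W*4 = 4*W)
h(Q) = 6 + 2*Q² (h(Q) = (Q² + Q*Q) + 6 = (Q² + Q²) + 6 = 2*Q² + 6 = 6 + 2*Q²)
(Z(0) + U(c))/(-1882 + h(20)) = (2*0 + 4*(-36))/(-1882 + (6 + 2*20²)) = (0 - 144)/(-1882 + (6 + 2*400)) = -144/(-1882 + (6 + 800)) = -144/(-1882 + 806) = -144/(-1076) = -144*(-1/1076) = 36/269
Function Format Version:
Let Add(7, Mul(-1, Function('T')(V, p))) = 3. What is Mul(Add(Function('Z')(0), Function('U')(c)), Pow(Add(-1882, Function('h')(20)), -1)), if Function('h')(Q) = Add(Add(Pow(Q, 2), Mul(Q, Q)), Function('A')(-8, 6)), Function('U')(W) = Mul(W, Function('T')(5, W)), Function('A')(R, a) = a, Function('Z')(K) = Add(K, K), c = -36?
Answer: Rational(36, 269) ≈ 0.13383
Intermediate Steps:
Function('T')(V, p) = 4 (Function('T')(V, p) = Add(7, Mul(-1, 3)) = Add(7, -3) = 4)
Function('Z')(K) = Mul(2, K)
Function('U')(W) = Mul(4, W) (Function('U')(W) = Mul(W, 4) = Mul(4, W))
Function('h')(Q) = Add(6, Mul(2, Pow(Q, 2))) (Function('h')(Q) = Add(Add(Pow(Q, 2), Mul(Q, Q)), 6) = Add(Add(Pow(Q, 2), Pow(Q, 2)), 6) = Add(Mul(2, Pow(Q, 2)), 6) = Add(6, Mul(2, Pow(Q, 2))))
Mul(Add(Function('Z')(0), Function('U')(c)), Pow(Add(-1882, Function('h')(20)), -1)) = Mul(Add(Mul(2, 0), Mul(4, -36)), Pow(Add(-1882, Add(6, Mul(2, Pow(20, 2)))), -1)) = Mul(Add(0, -144), Pow(Add(-1882, Add(6, Mul(2, 400))), -1)) = Mul(-144, Pow(Add(-1882, Add(6, 800)), -1)) = Mul(-144, Pow(Add(-1882, 806), -1)) = Mul(-144, Pow(-1076, -1)) = Mul(-144, Rational(-1, 1076)) = Rational(36, 269)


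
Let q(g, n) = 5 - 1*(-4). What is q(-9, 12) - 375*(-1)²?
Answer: -366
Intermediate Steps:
q(g, n) = 9 (q(g, n) = 5 + 4 = 9)
q(-9, 12) - 375*(-1)² = 9 - 375*(-1)² = 9 - 375*1 = 9 - 375 = -366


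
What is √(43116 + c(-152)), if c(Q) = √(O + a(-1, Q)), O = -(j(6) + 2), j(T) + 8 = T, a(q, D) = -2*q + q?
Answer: √43117 ≈ 207.65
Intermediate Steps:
a(q, D) = -q
j(T) = -8 + T
O = 0 (O = -((-8 + 6) + 2) = -(-2 + 2) = -1*0 = 0)
c(Q) = 1 (c(Q) = √(0 - 1*(-1)) = √(0 + 1) = √1 = 1)
√(43116 + c(-152)) = √(43116 + 1) = √43117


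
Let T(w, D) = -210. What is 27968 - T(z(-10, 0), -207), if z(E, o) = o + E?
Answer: 28178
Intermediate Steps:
z(E, o) = E + o
27968 - T(z(-10, 0), -207) = 27968 - 1*(-210) = 27968 + 210 = 28178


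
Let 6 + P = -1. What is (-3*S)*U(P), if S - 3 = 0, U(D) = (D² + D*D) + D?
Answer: -819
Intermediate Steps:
P = -7 (P = -6 - 1 = -7)
U(D) = D + 2*D² (U(D) = (D² + D²) + D = 2*D² + D = D + 2*D²)
S = 3 (S = 3 + 0 = 3)
(-3*S)*U(P) = (-3*3)*(-7*(1 + 2*(-7))) = -(-63)*(1 - 14) = -(-63)*(-13) = -9*91 = -819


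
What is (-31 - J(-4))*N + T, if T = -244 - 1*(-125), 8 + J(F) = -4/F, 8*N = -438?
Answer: 1195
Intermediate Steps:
N = -219/4 (N = (⅛)*(-438) = -219/4 ≈ -54.750)
J(F) = -8 - 4/F
T = -119 (T = -244 + 125 = -119)
(-31 - J(-4))*N + T = (-31 - (-8 - 4/(-4)))*(-219/4) - 119 = (-31 - (-8 - 4*(-¼)))*(-219/4) - 119 = (-31 - (-8 + 1))*(-219/4) - 119 = (-31 - 1*(-7))*(-219/4) - 119 = (-31 + 7)*(-219/4) - 119 = -24*(-219/4) - 119 = 1314 - 119 = 1195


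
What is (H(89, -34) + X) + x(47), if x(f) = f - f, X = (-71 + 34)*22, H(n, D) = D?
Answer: -848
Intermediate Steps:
X = -814 (X = -37*22 = -814)
x(f) = 0
(H(89, -34) + X) + x(47) = (-34 - 814) + 0 = -848 + 0 = -848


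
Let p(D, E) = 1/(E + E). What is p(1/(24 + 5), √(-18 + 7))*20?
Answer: -10*I*√11/11 ≈ -3.0151*I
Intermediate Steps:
p(D, E) = 1/(2*E)
p(1/(24 + 5), √(-18 + 7))*20 = (1/(2*(√(-18 + 7))))*20 = (1/(2*(√(-11))))*20 = (1/(2*((I*√11))))*20 = ((-I*√11/11)/2)*20 = -I*√11/22*20 = -10*I*√11/11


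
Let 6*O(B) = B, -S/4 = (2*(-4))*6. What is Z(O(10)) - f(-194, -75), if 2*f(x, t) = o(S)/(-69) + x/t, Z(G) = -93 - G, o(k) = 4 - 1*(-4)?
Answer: -165431/1725 ≈ -95.902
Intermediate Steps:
S = 192 (S = -4*2*(-4)*6 = -(-32)*6 = -4*(-48) = 192)
O(B) = B/6
o(k) = 8 (o(k) = 4 + 4 = 8)
f(x, t) = -4/69 + x/(2*t) (f(x, t) = (8/(-69) + x/t)/2 = (8*(-1/69) + x/t)/2 = (-8/69 + x/t)/2 = -4/69 + x/(2*t))
Z(O(10)) - f(-194, -75) = (-93 - 10/6) - (-4/69 + (½)*(-194)/(-75)) = (-93 - 1*5/3) - (-4/69 + (½)*(-194)*(-1/75)) = (-93 - 5/3) - (-4/69 + 97/75) = -284/3 - 1*2131/1725 = -284/3 - 2131/1725 = -165431/1725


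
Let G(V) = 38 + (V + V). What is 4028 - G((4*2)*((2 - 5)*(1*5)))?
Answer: 4230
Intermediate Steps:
G(V) = 38 + 2*V
4028 - G((4*2)*((2 - 5)*(1*5))) = 4028 - (38 + 2*((4*2)*((2 - 5)*(1*5)))) = 4028 - (38 + 2*(8*(-3*5))) = 4028 - (38 + 2*(8*(-15))) = 4028 - (38 + 2*(-120)) = 4028 - (38 - 240) = 4028 - 1*(-202) = 4028 + 202 = 4230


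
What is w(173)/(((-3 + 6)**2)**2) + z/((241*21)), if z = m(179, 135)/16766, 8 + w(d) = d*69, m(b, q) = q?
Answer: 337402726463/2291023602 ≈ 147.27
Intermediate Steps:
w(d) = -8 + 69*d (w(d) = -8 + d*69 = -8 + 69*d)
z = 135/16766 ≈ 0.0080520
w(173)/(((-3 + 6)**2)**2) + z/((241*21)) = (-8 + 69*173)/(((-3 + 6)**2)**2) + 135/(16766*((241*21))) = (-8 + 11937)/((3**2)**2) + (135/16766)/5061 = 11929/(9**2) + (135/16766)*(1/5061) = 11929/81 + 45/28284242 = 337402726463/2291023602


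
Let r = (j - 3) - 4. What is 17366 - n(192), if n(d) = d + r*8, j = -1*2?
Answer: 17246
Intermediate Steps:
j = -2
r = -9 (r = (-2 - 3) - 4 = -5 - 4 = -9)
n(d) = -72 + d (n(d) = d - 9*8 = d - 72 = -72 + d)
17366 - n(192) = 17366 - (-72 + 192) = 17366 - 1*120 = 17366 - 120 = 17246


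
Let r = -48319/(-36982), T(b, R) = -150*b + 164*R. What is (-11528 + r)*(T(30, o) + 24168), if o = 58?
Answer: -6219427782430/18491 ≈ -3.3635e+8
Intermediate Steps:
r = 48319/36982 (r = -48319*(-1/36982) = 48319/36982 ≈ 1.3066)
(-11528 + r)*(T(30, o) + 24168) = (-11528 + 48319/36982)*((-150*30 + 164*58) + 24168) = -426280177*((-4500 + 9512) + 24168)/36982 = -426280177*(5012 + 24168)/36982 = -426280177/36982*29180 = -6219427782430/18491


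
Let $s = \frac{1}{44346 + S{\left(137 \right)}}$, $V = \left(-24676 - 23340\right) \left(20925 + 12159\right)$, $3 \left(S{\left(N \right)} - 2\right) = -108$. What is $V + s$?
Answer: $- \frac{70392330275327}{44312} \approx -1.5886 \cdot 10^{9}$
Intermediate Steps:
$S{\left(N \right)} = -34$ ($S{\left(N \right)} = 2 + \frac{1}{3} \left(-108\right) = 2 - 36 = -34$)
$V = -1588561344$ ($V = \left(-48016\right) 33084 = -1588561344$)
$s = \frac{1}{44312}$ ($s = \frac{1}{44346 - 34} = \frac{1}{44312} \approx 2.2567 \cdot 10^{-5}$)
$V + s = -1588561344 + \frac{1}{44312} = - \frac{70392330275327}{44312}$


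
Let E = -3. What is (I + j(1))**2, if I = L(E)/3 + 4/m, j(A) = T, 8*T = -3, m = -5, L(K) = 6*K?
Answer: 82369/1600 ≈ 51.481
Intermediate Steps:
T = -3/8 (T = (1/8)*(-3) = -3/8 ≈ -0.37500)
j(A) = -3/8
I = -34/5 (I = (6*(-3))/3 + 4/(-5) = -18*1/3 + 4*(-1/5) = -6 - 4/5 = -34/5 ≈ -6.8000)
(I + j(1))**2 = (-34/5 - 3/8)**2 = (-287/40)**2 = 82369/1600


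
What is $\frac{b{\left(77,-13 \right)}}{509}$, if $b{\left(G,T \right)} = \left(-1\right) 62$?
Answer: $- \frac{62}{509} \approx -0.12181$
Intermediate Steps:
$b{\left(G,T \right)} = -62$
$\frac{b{\left(77,-13 \right)}}{509} = - \frac{62}{509}$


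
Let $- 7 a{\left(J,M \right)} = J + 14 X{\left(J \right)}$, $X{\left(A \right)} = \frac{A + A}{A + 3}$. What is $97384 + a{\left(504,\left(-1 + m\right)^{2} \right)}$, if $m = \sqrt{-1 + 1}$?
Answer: $\frac{16445056}{169} \approx 97308.0$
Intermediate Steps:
$X{\left(A \right)} = \frac{2 A}{3 + A}$
$m = 0$ ($m = \sqrt{0} = 0$)
$a{\left(J,M \right)} = - \frac{J}{7} - \frac{4 J}{3 + J}$ ($a{\left(J,M \right)} = - \frac{J + 14 \frac{2 J}{3 + J}}{7} = - \frac{J + \frac{28 J}{3 + J}}{7} = - \frac{J}{7} - \frac{4 J}{3 + J}$)
$97384 + a{\left(504,\left(-1 + m\right)^{2} \right)} = 97384 + \frac{1}{7} \cdot 504 \frac{1}{3 + 504} \left(-31 - 504\right) = 97384 + \frac{1}{7} \cdot 504 \cdot \frac{1}{507} \left(-31 - 504\right) = 97384 + \frac{1}{7} \cdot 504 \cdot \frac{1}{507} \left(-535\right) = 97384 - \frac{12840}{169} = \frac{16445056}{169}$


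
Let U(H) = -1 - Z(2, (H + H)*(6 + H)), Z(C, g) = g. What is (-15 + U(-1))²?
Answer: 36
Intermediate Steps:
U(H) = -1 - 2*H*(6 + H) (U(H) = -1 - (H + H)*(6 + H) = -1 - 2*H*(6 + H))
(-15 + U(-1))² = (-15 + (-1 - 2*(-1)*(6 - 1)))² = (-15 + (-1 - 2*(-1)*5))² = (-15 + (-1 + 10))² = (-15 + 9)² = (-6)² = 36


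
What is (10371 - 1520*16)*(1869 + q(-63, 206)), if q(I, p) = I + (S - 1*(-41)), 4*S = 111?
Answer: -104603551/4 ≈ -2.6151e+7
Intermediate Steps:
S = 111/4 (S = (¼)*111 = 111/4 ≈ 27.750)
q(I, p) = 275/4 + I (q(I, p) = I + (111/4 - 1*(-41)) = I + (111/4 + 41) = I + 275/4 = 275/4 + I)
(10371 - 1520*16)*(1869 + q(-63, 206)) = (10371 - 1520*16)*(1869 + (275/4 - 63)) = (10371 - 24320)*(1869 + 23/4) = -13949*7499/4 = -104603551/4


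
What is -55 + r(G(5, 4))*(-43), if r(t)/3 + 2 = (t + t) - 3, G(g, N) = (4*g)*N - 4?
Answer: -19018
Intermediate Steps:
G(g, N) = -4 + 4*N*g (G(g, N) = 4*N*g - 4 = -4 + 4*N*g)
r(t) = -15 + 6*t (r(t) = -6 + 3*((t + t) - 3) = -6 + 3*(2*t - 3) = -6 + 3*(-3 + 2*t) = -6 + (-9 + 6*t) = -15 + 6*t)
-55 + r(G(5, 4))*(-43) = -55 + (-15 + 6*(-4 + 4*4*5))*(-43) = -55 + (-15 + 6*(-4 + 80))*(-43) = -55 + (-15 + 6*76)*(-43) = -55 + (-15 + 456)*(-43) = -55 + 441*(-43) = -55 - 18963 = -19018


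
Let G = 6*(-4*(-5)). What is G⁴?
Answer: 207360000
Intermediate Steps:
G = 120 (G = 6*20 = 120)
G⁴ = 120⁴ = 207360000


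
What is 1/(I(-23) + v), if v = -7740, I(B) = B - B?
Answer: -1/7740 ≈ -0.00012920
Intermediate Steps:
I(B) = 0
1/(I(-23) + v) = 1/(0 - 7740) = 1/(-7740) = -1/7740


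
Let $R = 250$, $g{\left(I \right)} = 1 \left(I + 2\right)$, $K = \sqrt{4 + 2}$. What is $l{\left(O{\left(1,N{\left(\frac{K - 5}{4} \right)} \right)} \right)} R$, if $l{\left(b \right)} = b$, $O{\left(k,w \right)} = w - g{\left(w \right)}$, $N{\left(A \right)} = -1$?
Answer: $-500$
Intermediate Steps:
$K = \sqrt{6} \approx 2.4495$
$g{\left(I \right)} = 2 + I$ ($g{\left(I \right)} = 1 \left(2 + I\right) = 2 + I$)
$O{\left(k,w \right)} = -2$ ($O{\left(k,w \right)} = w - \left(2 + w\right) = -2$)
$l{\left(O{\left(1,N{\left(\frac{K - 5}{4} \right)} \right)} \right)} R = \left(-2\right) 250 = -500$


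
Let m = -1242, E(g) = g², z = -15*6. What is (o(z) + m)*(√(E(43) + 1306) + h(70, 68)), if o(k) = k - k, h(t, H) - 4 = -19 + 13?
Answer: 2484 - 1242*√3155 ≈ -67278.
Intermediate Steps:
z = -90
h(t, H) = -2 (h(t, H) = 4 + (-19 + 13) = 4 - 6 = -2)
o(k) = 0
(o(z) + m)*(√(E(43) + 1306) + h(70, 68)) = (0 - 1242)*(√(43² + 1306) - 2) = -1242*(√(1849 + 1306) - 2) = -1242*(√3155 - 2) = -1242*(-2 + √3155) = 2484 - 1242*√3155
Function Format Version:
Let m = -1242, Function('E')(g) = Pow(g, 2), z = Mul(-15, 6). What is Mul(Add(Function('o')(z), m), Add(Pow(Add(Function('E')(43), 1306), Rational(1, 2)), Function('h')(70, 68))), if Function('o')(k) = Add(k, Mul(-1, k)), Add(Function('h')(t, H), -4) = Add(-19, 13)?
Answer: Add(2484, Mul(-1242, Pow(3155, Rational(1, 2)))) ≈ -67278.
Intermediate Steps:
z = -90
Function('h')(t, H) = -2 (Function('h')(t, H) = Add(4, Add(-19, 13)) = Add(4, -6) = -2)
Function('o')(k) = 0
Mul(Add(Function('o')(z), m), Add(Pow(Add(Function('E')(43), 1306), Rational(1, 2)), Function('h')(70, 68))) = Mul(Add(0, -1242), Add(Pow(Add(Pow(43, 2), 1306), Rational(1, 2)), -2)) = Mul(-1242, Add(Pow(Add(1849, 1306), Rational(1, 2)), -2)) = Mul(-1242, Add(Pow(3155, Rational(1, 2)), -2)) = Mul(-1242, Add(-2, Pow(3155, Rational(1, 2)))) = Add(2484, Mul(-1242, Pow(3155, Rational(1, 2))))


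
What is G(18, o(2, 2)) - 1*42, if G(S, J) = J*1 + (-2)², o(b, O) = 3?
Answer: -35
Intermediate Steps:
G(S, J) = 4 + J (G(S, J) = J + 4 = 4 + J)
G(18, o(2, 2)) - 1*42 = (4 + 3) - 1*42 = 7 - 42 = -35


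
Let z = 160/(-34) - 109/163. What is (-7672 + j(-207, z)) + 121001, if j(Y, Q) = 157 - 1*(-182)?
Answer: 113668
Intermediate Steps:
z = -14893/2771 (z = 160*(-1/34) - 109*1/163 = -80/17 - 109/163 = -14893/2771 ≈ -5.3746)
j(Y, Q) = 339 (j(Y, Q) = 157 + 182 = 339)
(-7672 + j(-207, z)) + 121001 = (-7672 + 339) + 121001 = -7333 + 121001 = 113668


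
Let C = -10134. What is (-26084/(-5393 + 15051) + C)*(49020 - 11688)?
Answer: -1827406178496/4829 ≈ -3.7842e+8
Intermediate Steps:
(-26084/(-5393 + 15051) + C)*(49020 - 11688) = (-26084/(-5393 + 15051) - 10134)*(49020 - 11688) = (-26084/9658 - 10134)*37332 = (-26084*1/9658 - 10134)*37332 = (-13042/4829 - 10134)*37332 = -48950128/4829*37332 = -1827406178496/4829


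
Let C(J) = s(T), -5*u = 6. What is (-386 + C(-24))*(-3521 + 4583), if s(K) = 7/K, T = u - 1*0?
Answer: -416127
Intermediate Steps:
u = -6/5 (u = -⅕*6 = -6/5 ≈ -1.2000)
T = -6/5 (T = -6/5 - 1*0 = -6/5 + 0 = -6/5 ≈ -1.2000)
C(J) = -35/6 (C(J) = 7/(-6/5) = 7*(-⅚) = -35/6)
(-386 + C(-24))*(-3521 + 4583) = (-386 - 35/6)*(-3521 + 4583) = -2351/6*1062 = -416127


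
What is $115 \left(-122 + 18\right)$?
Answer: $-11960$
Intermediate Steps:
$115 \left(-122 + 18\right) = 115 \left(-104\right) = -11960$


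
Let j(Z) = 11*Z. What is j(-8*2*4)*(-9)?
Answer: 6336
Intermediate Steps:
j(-8*2*4)*(-9) = (11*(-8*2*4))*(-9) = (11*(-16*4))*(-9) = (11*(-64))*(-9) = -704*(-9) = 6336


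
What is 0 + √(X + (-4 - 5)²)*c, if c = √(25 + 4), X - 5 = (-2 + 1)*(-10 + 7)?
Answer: √2581 ≈ 50.804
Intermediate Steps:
X = 8 (X = 5 + (-2 + 1)*(-10 + 7) = 5 - 1*(-3) = 5 + 3 = 8)
c = √29 ≈ 5.3852
0 + √(X + (-4 - 5)²)*c = 0 + √(8 + (-4 - 5)²)*√29 = 0 + √(8 + (-9)²)*√29 = 0 + √(8 + 81)*√29 = 0 + √89*√29 = 0 + √2581 = √2581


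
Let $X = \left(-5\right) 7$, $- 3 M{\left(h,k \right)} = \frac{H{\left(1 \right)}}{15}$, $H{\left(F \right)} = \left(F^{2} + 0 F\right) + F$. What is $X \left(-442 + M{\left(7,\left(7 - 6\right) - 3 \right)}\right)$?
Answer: $\frac{139244}{9} \approx 15472.0$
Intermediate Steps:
$H{\left(F \right)} = F + F^{2}$ ($H{\left(F \right)} = \left(F^{2} + 0\right) + F = F^{2} + F = F + F^{2}$)
$M{\left(h,k \right)} = - \frac{2}{45}$ ($M{\left(h,k \right)} = - \frac{1 \left(1 + 1\right) \frac{1}{15}}{3} = - \frac{1 \cdot 2 \cdot \frac{1}{15}}{3} = - \frac{2 \cdot \frac{1}{15}}{3} = \left(- \frac{1}{3}\right) \frac{2}{15} = - \frac{2}{45}$)
$X = -35$
$X \left(-442 + M{\left(7,\left(7 - 6\right) - 3 \right)}\right) = - 35 \left(-442 - \frac{2}{45}\right) = \left(-35\right) \left(- \frac{19892}{45}\right) = \frac{139244}{9}$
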